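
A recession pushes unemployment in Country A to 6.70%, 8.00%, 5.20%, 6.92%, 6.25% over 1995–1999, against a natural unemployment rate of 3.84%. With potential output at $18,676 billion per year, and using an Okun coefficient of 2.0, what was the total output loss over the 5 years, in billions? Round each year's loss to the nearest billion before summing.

Year 1995: gap = -2.0 × (6.7 - 3.84) = -5.72%, loss ≈ 18676 × 5.72/100 ≈ 1068.
Year 1996: gap = -2.0 × (8 - 3.84) = -8.32%, loss ≈ 18676 × 8.32/100 ≈ 1554.
Year 1997: gap = -2.0 × (5.2 - 3.84) = -2.72%, loss ≈ 18676 × 2.72/100 ≈ 508.
Year 1998: gap = -2.0 × (6.92 - 3.84) = -6.16%, loss ≈ 18676 × 6.16/100 ≈ 1150.
Year 1999: gap = -2.0 × (6.25 - 3.84) = -4.82%, loss ≈ 18676 × 4.82/100 ≈ 900.
Total lost output = 1068 + 1554 + 508 + 1150 + 900 = 5180 billion.

$5,180 billion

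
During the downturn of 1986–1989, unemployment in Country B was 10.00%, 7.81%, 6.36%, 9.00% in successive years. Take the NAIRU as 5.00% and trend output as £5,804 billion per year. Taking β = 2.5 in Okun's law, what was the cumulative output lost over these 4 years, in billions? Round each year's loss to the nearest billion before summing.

£1,911 billion

Year 1986: gap = -2.5 × (10 - 5) = -12.5%, loss ≈ 5804 × 12.5/100 ≈ 726.
Year 1987: gap = -2.5 × (7.81 - 5) = -7.025%, loss ≈ 5804 × 7.025/100 ≈ 408.
Year 1988: gap = -2.5 × (6.36 - 5) = -3.4%, loss ≈ 5804 × 3.4/100 ≈ 197.
Year 1989: gap = -2.5 × (9 - 5) = -10%, loss ≈ 5804 × 10/100 ≈ 580.
Total lost output = 726 + 408 + 197 + 580 = 1911 billion.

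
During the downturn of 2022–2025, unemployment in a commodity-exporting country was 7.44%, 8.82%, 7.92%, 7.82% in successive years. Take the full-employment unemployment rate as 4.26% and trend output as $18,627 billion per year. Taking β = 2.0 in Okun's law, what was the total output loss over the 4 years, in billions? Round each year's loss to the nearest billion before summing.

Year 2022: gap = -2.0 × (7.44 - 4.26) = -6.36%, loss ≈ 18627 × 6.36/100 ≈ 1185.
Year 2023: gap = -2.0 × (8.82 - 4.26) = -9.12%, loss ≈ 18627 × 9.12/100 ≈ 1699.
Year 2024: gap = -2.0 × (7.92 - 4.26) = -7.32%, loss ≈ 18627 × 7.32/100 ≈ 1363.
Year 2025: gap = -2.0 × (7.82 - 4.26) = -7.12%, loss ≈ 18627 × 7.12/100 ≈ 1326.
Total lost output = 1185 + 1699 + 1363 + 1326 = 5573 billion.

$5,573 billion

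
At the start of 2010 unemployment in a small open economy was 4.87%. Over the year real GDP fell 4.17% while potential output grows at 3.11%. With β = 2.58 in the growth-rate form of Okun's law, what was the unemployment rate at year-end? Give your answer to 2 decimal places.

Growth-rate Okun's law: g_Y = g_Y* - β × Δu, so Δu = (g_Y* - g_Y)/β.
Δu = (3.11 + 4.17)/2.58 = 7.28/2.58 = 2.82 percentage points.
Year-end unemployment = 4.87 + 2.82 = 7.69%.

7.69%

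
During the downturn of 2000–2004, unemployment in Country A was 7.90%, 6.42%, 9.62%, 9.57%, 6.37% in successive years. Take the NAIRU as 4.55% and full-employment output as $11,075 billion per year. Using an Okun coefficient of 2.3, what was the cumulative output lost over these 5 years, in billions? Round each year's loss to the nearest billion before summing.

Year 2000: gap = -2.3 × (7.9 - 4.55) = -7.705%, loss ≈ 11075 × 7.705/100 ≈ 853.
Year 2001: gap = -2.3 × (6.42 - 4.55) = -4.301%, loss ≈ 11075 × 4.301/100 ≈ 476.
Year 2002: gap = -2.3 × (9.62 - 4.55) = -11.661%, loss ≈ 11075 × 11.661/100 ≈ 1291.
Year 2003: gap = -2.3 × (9.57 - 4.55) = -11.546%, loss ≈ 11075 × 11.546/100 ≈ 1279.
Year 2004: gap = -2.3 × (6.37 - 4.55) = -4.186%, loss ≈ 11075 × 4.186/100 ≈ 464.
Total lost output = 853 + 476 + 1291 + 1279 + 464 = 4363 billion.

$4,363 billion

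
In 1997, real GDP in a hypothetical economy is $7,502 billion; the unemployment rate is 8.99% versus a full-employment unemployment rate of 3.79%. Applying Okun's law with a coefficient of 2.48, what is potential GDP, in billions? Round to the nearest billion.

$8,613 billion

Unemployment gap = 8.99 - 3.79 = 5.2 points, so output gap = -2.48 × 5.2 = -12.896%.
Since Y = Y* × (1 + gap/100), Y* = 7502/0.87104 ≈ 8613 billion.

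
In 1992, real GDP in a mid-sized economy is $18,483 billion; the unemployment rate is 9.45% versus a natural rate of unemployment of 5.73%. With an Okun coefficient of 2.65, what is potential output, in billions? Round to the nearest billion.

Unemployment gap = 9.45 - 5.73 = 3.72 points, so output gap = -2.65 × 3.72 = -9.858%.
Since Y = Y* × (1 + gap/100), Y* = 18483/0.90142 ≈ 20504 billion.

$20,504 billion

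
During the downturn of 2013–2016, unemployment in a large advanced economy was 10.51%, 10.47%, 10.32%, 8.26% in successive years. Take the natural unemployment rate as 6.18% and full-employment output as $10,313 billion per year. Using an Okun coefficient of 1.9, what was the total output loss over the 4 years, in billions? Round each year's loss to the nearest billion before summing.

$2,908 billion

Year 2013: gap = -1.9 × (10.51 - 6.18) = -8.227%, loss ≈ 10313 × 8.227/100 ≈ 848.
Year 2014: gap = -1.9 × (10.47 - 6.18) = -8.151%, loss ≈ 10313 × 8.151/100 ≈ 841.
Year 2015: gap = -1.9 × (10.32 - 6.18) = -7.866%, loss ≈ 10313 × 7.866/100 ≈ 811.
Year 2016: gap = -1.9 × (8.26 - 6.18) = -3.952%, loss ≈ 10313 × 3.952/100 ≈ 408.
Total lost output = 848 + 841 + 811 + 408 = 2908 billion.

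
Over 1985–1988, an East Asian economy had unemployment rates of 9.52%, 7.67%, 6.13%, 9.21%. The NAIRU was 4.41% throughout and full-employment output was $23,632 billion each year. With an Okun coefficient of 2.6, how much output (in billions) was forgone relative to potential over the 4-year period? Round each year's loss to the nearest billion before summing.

$9,149 billion

Year 1985: gap = -2.6 × (9.52 - 4.41) = -13.286%, loss ≈ 23632 × 13.286/100 ≈ 3140.
Year 1986: gap = -2.6 × (7.67 - 4.41) = -8.476%, loss ≈ 23632 × 8.476/100 ≈ 2003.
Year 1987: gap = -2.6 × (6.13 - 4.41) = -4.472%, loss ≈ 23632 × 4.472/100 ≈ 1057.
Year 1988: gap = -2.6 × (9.21 - 4.41) = -12.48%, loss ≈ 23632 × 12.48/100 ≈ 2949.
Total lost output = 3140 + 2003 + 1057 + 2949 = 9149 billion.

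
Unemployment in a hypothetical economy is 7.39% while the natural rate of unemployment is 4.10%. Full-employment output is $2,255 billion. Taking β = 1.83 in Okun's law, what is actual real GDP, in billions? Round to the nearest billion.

Unemployment gap = 7.39 - 4.1 = 3.29 points, so the output gap is -1.83 × 3.29 = -6.0207%.
Actual GDP = 2255 × (1 - 6.0207/100) = 2255 × 0.939793 ≈ 2119 billion.

$2,119 billion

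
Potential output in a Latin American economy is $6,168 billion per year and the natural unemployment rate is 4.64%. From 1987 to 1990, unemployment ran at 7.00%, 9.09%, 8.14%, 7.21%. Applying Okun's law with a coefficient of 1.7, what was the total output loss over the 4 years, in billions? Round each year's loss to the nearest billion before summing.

$1,350 billion

Year 1987: gap = -1.7 × (7 - 4.64) = -4.012%, loss ≈ 6168 × 4.012/100 ≈ 247.
Year 1988: gap = -1.7 × (9.09 - 4.64) = -7.565%, loss ≈ 6168 × 7.565/100 ≈ 467.
Year 1989: gap = -1.7 × (8.14 - 4.64) = -5.95%, loss ≈ 6168 × 5.95/100 ≈ 367.
Year 1990: gap = -1.7 × (7.21 - 4.64) = -4.369%, loss ≈ 6168 × 4.369/100 ≈ 269.
Total lost output = 247 + 467 + 367 + 269 = 1350 billion.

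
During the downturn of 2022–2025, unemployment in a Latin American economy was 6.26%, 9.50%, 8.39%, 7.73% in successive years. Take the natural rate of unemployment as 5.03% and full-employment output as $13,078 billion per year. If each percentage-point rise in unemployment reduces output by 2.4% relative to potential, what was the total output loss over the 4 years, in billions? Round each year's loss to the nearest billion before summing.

Year 2022: gap = -2.4 × (6.26 - 5.03) = -2.952%, loss ≈ 13078 × 2.952/100 ≈ 386.
Year 2023: gap = -2.4 × (9.5 - 5.03) = -10.728%, loss ≈ 13078 × 10.728/100 ≈ 1403.
Year 2024: gap = -2.4 × (8.39 - 5.03) = -8.064%, loss ≈ 13078 × 8.064/100 ≈ 1055.
Year 2025: gap = -2.4 × (7.73 - 5.03) = -6.48%, loss ≈ 13078 × 6.48/100 ≈ 847.
Total lost output = 386 + 1403 + 1055 + 847 = 3691 billion.

$3,691 billion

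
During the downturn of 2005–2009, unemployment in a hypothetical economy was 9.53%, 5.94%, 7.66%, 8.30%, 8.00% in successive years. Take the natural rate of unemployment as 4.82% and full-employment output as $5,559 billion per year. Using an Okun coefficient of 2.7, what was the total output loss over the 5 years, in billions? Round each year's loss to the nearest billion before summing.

Year 2005: gap = -2.7 × (9.53 - 4.82) = -12.717%, loss ≈ 5559 × 12.717/100 ≈ 707.
Year 2006: gap = -2.7 × (5.94 - 4.82) = -3.024%, loss ≈ 5559 × 3.024/100 ≈ 168.
Year 2007: gap = -2.7 × (7.66 - 4.82) = -7.668%, loss ≈ 5559 × 7.668/100 ≈ 426.
Year 2008: gap = -2.7 × (8.3 - 4.82) = -9.396%, loss ≈ 5559 × 9.396/100 ≈ 522.
Year 2009: gap = -2.7 × (8 - 4.82) = -8.586%, loss ≈ 5559 × 8.586/100 ≈ 477.
Total lost output = 707 + 168 + 426 + 522 + 477 = 2300 billion.

$2,300 billion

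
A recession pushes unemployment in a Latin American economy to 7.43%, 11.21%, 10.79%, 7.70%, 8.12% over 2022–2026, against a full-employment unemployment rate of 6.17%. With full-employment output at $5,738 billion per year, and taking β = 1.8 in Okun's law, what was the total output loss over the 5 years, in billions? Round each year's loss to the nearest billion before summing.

$1,487 billion

Year 2022: gap = -1.8 × (7.43 - 6.17) = -2.268%, loss ≈ 5738 × 2.268/100 ≈ 130.
Year 2023: gap = -1.8 × (11.21 - 6.17) = -9.072%, loss ≈ 5738 × 9.072/100 ≈ 521.
Year 2024: gap = -1.8 × (10.79 - 6.17) = -8.316%, loss ≈ 5738 × 8.316/100 ≈ 477.
Year 2025: gap = -1.8 × (7.7 - 6.17) = -2.754%, loss ≈ 5738 × 2.754/100 ≈ 158.
Year 2026: gap = -1.8 × (8.12 - 6.17) = -3.51%, loss ≈ 5738 × 3.51/100 ≈ 201.
Total lost output = 130 + 521 + 477 + 158 + 201 = 1487 billion.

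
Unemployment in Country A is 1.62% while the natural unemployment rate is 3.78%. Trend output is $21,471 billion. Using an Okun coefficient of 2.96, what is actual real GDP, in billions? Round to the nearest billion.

$22,844 billion

Unemployment gap = 1.62 - 3.78 = -2.16 points, so the output gap is -2.96 × (-2.16) = 6.3936%.
Actual GDP = 21471 × (1 + 6.3936/100) = 21471 × 1.063936 ≈ 22844 billion.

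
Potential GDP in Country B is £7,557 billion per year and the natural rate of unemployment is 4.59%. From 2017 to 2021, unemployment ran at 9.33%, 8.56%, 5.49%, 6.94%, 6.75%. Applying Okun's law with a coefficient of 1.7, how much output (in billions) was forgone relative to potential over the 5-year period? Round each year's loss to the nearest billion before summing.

Year 2017: gap = -1.7 × (9.33 - 4.59) = -8.058%, loss ≈ 7557 × 8.058/100 ≈ 609.
Year 2018: gap = -1.7 × (8.56 - 4.59) = -6.749%, loss ≈ 7557 × 6.749/100 ≈ 510.
Year 2019: gap = -1.7 × (5.49 - 4.59) = -1.53%, loss ≈ 7557 × 1.53/100 ≈ 116.
Year 2020: gap = -1.7 × (6.94 - 4.59) = -3.995%, loss ≈ 7557 × 3.995/100 ≈ 302.
Year 2021: gap = -1.7 × (6.75 - 4.59) = -3.672%, loss ≈ 7557 × 3.672/100 ≈ 277.
Total lost output = 609 + 510 + 116 + 302 + 277 = 1814 billion.

£1,814 billion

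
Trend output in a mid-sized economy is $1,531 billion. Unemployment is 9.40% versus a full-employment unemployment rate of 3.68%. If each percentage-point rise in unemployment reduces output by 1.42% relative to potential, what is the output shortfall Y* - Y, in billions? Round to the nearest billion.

Output gap = -1.42 × (9.4 - 3.68) = -1.42 × 5.72 = -8.1224%.
Actual GDP ≈ 1531 × 0.918776 ≈ 1407 billion, so the shortfall is 1531 - 1407 = 124 billion.

$124 billion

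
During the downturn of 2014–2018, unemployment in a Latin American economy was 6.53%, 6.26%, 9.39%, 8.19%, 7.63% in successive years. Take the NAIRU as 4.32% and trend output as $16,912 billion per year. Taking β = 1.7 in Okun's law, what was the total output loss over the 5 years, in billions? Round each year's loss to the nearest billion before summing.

$4,716 billion

Year 2014: gap = -1.7 × (6.53 - 4.32) = -3.757%, loss ≈ 16912 × 3.757/100 ≈ 635.
Year 2015: gap = -1.7 × (6.26 - 4.32) = -3.298%, loss ≈ 16912 × 3.298/100 ≈ 558.
Year 2016: gap = -1.7 × (9.39 - 4.32) = -8.619%, loss ≈ 16912 × 8.619/100 ≈ 1458.
Year 2017: gap = -1.7 × (8.19 - 4.32) = -6.579%, loss ≈ 16912 × 6.579/100 ≈ 1113.
Year 2018: gap = -1.7 × (7.63 - 4.32) = -5.627%, loss ≈ 16912 × 5.627/100 ≈ 952.
Total lost output = 635 + 558 + 1458 + 1113 + 952 = 4716 billion.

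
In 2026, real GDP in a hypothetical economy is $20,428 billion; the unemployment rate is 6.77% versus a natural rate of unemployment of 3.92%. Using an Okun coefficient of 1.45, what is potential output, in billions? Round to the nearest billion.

$21,309 billion

Unemployment gap = 6.77 - 3.92 = 2.85 points, so output gap = -1.45 × 2.85 = -4.1325%.
Since Y = Y* × (1 + gap/100), Y* = 20428/0.958675 ≈ 21309 billion.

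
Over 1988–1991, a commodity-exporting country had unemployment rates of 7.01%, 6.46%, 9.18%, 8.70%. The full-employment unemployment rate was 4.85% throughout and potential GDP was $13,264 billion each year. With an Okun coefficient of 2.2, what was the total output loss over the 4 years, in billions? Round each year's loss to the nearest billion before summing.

$3,487 billion

Year 1988: gap = -2.2 × (7.01 - 4.85) = -4.752%, loss ≈ 13264 × 4.752/100 ≈ 630.
Year 1989: gap = -2.2 × (6.46 - 4.85) = -3.542%, loss ≈ 13264 × 3.542/100 ≈ 470.
Year 1990: gap = -2.2 × (9.18 - 4.85) = -9.526%, loss ≈ 13264 × 9.526/100 ≈ 1264.
Year 1991: gap = -2.2 × (8.7 - 4.85) = -8.47%, loss ≈ 13264 × 8.47/100 ≈ 1123.
Total lost output = 630 + 470 + 1264 + 1123 = 3487 billion.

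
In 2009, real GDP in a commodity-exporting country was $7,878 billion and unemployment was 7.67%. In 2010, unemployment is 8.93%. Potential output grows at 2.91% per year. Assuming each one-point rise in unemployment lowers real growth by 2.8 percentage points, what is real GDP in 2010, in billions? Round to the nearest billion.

Δu = 8.93 - 7.67 = 1.26 points.
Okun's law (growth form): g_Y = g_Y* - β × Δu = 2.91 - 2.8 × (1.26) = 2.91 - 3.528 = -0.618%.
Real GDP in the next year = 7878 × (1 - 0.618/100) = 7878 × 0.99382 ≈ 7829 billion.

$7,829 billion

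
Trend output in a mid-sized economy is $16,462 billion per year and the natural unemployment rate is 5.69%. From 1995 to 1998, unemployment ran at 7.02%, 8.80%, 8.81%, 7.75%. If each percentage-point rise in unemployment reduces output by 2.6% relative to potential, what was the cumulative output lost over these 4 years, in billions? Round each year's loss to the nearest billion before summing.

$4,117 billion

Year 1995: gap = -2.6 × (7.02 - 5.69) = -3.458%, loss ≈ 16462 × 3.458/100 ≈ 569.
Year 1996: gap = -2.6 × (8.8 - 5.69) = -8.086%, loss ≈ 16462 × 8.086/100 ≈ 1331.
Year 1997: gap = -2.6 × (8.81 - 5.69) = -8.112%, loss ≈ 16462 × 8.112/100 ≈ 1335.
Year 1998: gap = -2.6 × (7.75 - 5.69) = -5.356%, loss ≈ 16462 × 5.356/100 ≈ 882.
Total lost output = 569 + 1331 + 1335 + 882 = 4117 billion.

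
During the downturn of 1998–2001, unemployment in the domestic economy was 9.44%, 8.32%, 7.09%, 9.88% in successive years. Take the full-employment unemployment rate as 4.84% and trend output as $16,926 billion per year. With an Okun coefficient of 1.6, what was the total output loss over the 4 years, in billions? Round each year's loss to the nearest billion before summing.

Year 1998: gap = -1.6 × (9.44 - 4.84) = -7.36%, loss ≈ 16926 × 7.36/100 ≈ 1246.
Year 1999: gap = -1.6 × (8.32 - 4.84) = -5.568%, loss ≈ 16926 × 5.568/100 ≈ 942.
Year 2000: gap = -1.6 × (7.09 - 4.84) = -3.6%, loss ≈ 16926 × 3.6/100 ≈ 609.
Year 2001: gap = -1.6 × (9.88 - 4.84) = -8.064%, loss ≈ 16926 × 8.064/100 ≈ 1365.
Total lost output = 1246 + 942 + 609 + 1365 = 4162 billion.

$4,162 billion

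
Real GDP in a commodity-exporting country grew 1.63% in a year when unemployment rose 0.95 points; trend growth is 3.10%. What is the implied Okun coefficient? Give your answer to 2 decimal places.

Growth form: g_Y = g_Y* - β × Δu, so β = (g_Y* - g_Y)/Δu.
β = (3.1 - 1.63)/0.95 = 1.47/0.95 = 1.55.

β ≈ 1.55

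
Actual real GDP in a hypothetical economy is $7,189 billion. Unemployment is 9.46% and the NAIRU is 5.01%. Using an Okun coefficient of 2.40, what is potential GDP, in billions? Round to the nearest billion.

Unemployment gap = 9.46 - 5.01 = 4.45 points, so output gap = -2.4 × 4.45 = -10.68%.
Since Y = Y* × (1 + gap/100), Y* = 7189/0.8932 ≈ 8049 billion.

$8,049 billion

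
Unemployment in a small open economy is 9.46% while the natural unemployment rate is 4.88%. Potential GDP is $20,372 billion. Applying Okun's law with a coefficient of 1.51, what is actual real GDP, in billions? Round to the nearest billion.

Unemployment gap = 9.46 - 4.88 = 4.58 points, so the output gap is -1.51 × 4.58 = -6.9158%.
Actual GDP = 20372 × (1 - 6.9158/100) = 20372 × 0.930842 ≈ 18963 billion.

$18,963 billion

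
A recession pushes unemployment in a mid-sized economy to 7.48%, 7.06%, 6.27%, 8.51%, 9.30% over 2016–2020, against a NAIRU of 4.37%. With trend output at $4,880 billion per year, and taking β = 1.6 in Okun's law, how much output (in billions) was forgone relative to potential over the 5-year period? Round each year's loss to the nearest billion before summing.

Year 2016: gap = -1.6 × (7.48 - 4.37) = -4.976%, loss ≈ 4880 × 4.976/100 ≈ 243.
Year 2017: gap = -1.6 × (7.06 - 4.37) = -4.304%, loss ≈ 4880 × 4.304/100 ≈ 210.
Year 2018: gap = -1.6 × (6.27 - 4.37) = -3.04%, loss ≈ 4880 × 3.04/100 ≈ 148.
Year 2019: gap = -1.6 × (8.51 - 4.37) = -6.624%, loss ≈ 4880 × 6.624/100 ≈ 323.
Year 2020: gap = -1.6 × (9.3 - 4.37) = -7.888%, loss ≈ 4880 × 7.888/100 ≈ 385.
Total lost output = 243 + 210 + 148 + 323 + 385 = 1309 billion.

$1,309 billion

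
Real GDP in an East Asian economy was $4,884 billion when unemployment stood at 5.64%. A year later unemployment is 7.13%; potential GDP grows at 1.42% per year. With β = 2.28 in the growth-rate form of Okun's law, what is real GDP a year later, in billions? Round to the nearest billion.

$4,787 billion

Δu = 7.13 - 5.64 = 1.49 points.
Okun's law (growth form): g_Y = g_Y* - β × Δu = 1.42 - 2.28 × (1.49) = 1.42 - 3.3972 = -1.9772%.
Real GDP in the next year = 4884 × (1 - 1.9772/100) = 4884 × 0.980228 ≈ 4787 billion.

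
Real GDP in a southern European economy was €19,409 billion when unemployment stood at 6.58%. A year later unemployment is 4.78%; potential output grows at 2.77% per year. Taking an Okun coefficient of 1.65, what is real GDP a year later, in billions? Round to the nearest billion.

Δu = 4.78 - 6.58 = -1.8 points.
Okun's law (growth form): g_Y = g_Y* - β × Δu = 2.77 - 1.65 × (-1.80) = 2.77 + 2.97 = 5.74%.
Real GDP in the next year = 19409 × (1 + 5.74/100) = 19409 × 1.0574 ≈ 20523 billion.

€20,523 billion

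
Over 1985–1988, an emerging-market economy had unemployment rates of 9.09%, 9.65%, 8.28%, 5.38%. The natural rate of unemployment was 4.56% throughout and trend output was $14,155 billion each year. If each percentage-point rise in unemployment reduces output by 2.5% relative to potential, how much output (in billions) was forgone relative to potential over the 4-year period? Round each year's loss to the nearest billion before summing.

Year 1985: gap = -2.5 × (9.09 - 4.56) = -11.325%, loss ≈ 14155 × 11.325/100 ≈ 1603.
Year 1986: gap = -2.5 × (9.65 - 4.56) = -12.725%, loss ≈ 14155 × 12.725/100 ≈ 1801.
Year 1987: gap = -2.5 × (8.28 - 4.56) = -9.3%, loss ≈ 14155 × 9.3/100 ≈ 1316.
Year 1988: gap = -2.5 × (5.38 - 4.56) = -2.05%, loss ≈ 14155 × 2.05/100 ≈ 290.
Total lost output = 1603 + 1801 + 1316 + 290 = 5010 billion.

$5,010 billion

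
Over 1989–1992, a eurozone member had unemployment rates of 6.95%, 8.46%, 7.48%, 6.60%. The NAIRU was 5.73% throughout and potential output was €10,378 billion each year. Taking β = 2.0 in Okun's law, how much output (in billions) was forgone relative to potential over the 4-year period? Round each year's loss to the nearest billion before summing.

Year 1989: gap = -2.0 × (6.95 - 5.73) = -2.44%, loss ≈ 10378 × 2.44/100 ≈ 253.
Year 1990: gap = -2.0 × (8.46 - 5.73) = -5.46%, loss ≈ 10378 × 5.46/100 ≈ 567.
Year 1991: gap = -2.0 × (7.48 - 5.73) = -3.5%, loss ≈ 10378 × 3.5/100 ≈ 363.
Year 1992: gap = -2.0 × (6.6 - 5.73) = -1.74%, loss ≈ 10378 × 1.74/100 ≈ 181.
Total lost output = 253 + 567 + 363 + 181 = 1364 billion.

€1,364 billion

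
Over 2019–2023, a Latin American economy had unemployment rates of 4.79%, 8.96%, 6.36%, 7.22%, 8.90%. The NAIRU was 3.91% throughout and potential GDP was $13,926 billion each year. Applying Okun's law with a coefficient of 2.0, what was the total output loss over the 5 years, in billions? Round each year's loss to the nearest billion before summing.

$4,646 billion

Year 2019: gap = -2.0 × (4.79 - 3.91) = -1.76%, loss ≈ 13926 × 1.76/100 ≈ 245.
Year 2020: gap = -2.0 × (8.96 - 3.91) = -10.1%, loss ≈ 13926 × 10.1/100 ≈ 1407.
Year 2021: gap = -2.0 × (6.36 - 3.91) = -4.9%, loss ≈ 13926 × 4.9/100 ≈ 682.
Year 2022: gap = -2.0 × (7.22 - 3.91) = -6.62%, loss ≈ 13926 × 6.62/100 ≈ 922.
Year 2023: gap = -2.0 × (8.9 - 3.91) = -9.98%, loss ≈ 13926 × 9.98/100 ≈ 1390.
Total lost output = 245 + 1407 + 682 + 922 + 1390 = 4646 billion.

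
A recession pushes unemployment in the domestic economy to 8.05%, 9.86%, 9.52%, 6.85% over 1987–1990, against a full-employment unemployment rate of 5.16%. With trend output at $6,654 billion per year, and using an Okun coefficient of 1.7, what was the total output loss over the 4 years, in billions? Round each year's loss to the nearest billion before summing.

Year 1987: gap = -1.7 × (8.05 - 5.16) = -4.913%, loss ≈ 6654 × 4.913/100 ≈ 327.
Year 1988: gap = -1.7 × (9.86 - 5.16) = -7.99%, loss ≈ 6654 × 7.99/100 ≈ 532.
Year 1989: gap = -1.7 × (9.52 - 5.16) = -7.412%, loss ≈ 6654 × 7.412/100 ≈ 493.
Year 1990: gap = -1.7 × (6.85 - 5.16) = -2.873%, loss ≈ 6654 × 2.873/100 ≈ 191.
Total lost output = 327 + 532 + 493 + 191 = 1543 billion.

$1,543 billion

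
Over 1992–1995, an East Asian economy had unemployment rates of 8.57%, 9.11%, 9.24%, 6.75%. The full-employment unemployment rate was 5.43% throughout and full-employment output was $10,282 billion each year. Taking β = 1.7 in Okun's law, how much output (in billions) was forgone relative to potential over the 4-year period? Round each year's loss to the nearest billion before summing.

Year 1992: gap = -1.7 × (8.57 - 5.43) = -5.338%, loss ≈ 10282 × 5.338/100 ≈ 549.
Year 1993: gap = -1.7 × (9.11 - 5.43) = -6.256%, loss ≈ 10282 × 6.256/100 ≈ 643.
Year 1994: gap = -1.7 × (9.24 - 5.43) = -6.477%, loss ≈ 10282 × 6.477/100 ≈ 666.
Year 1995: gap = -1.7 × (6.75 - 5.43) = -2.244%, loss ≈ 10282 × 2.244/100 ≈ 231.
Total lost output = 549 + 643 + 666 + 231 = 2089 billion.

$2,089 billion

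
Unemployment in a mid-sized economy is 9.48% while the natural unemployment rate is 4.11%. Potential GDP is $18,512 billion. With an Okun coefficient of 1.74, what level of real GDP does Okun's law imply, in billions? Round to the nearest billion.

$16,782 billion

Unemployment gap = 9.48 - 4.11 = 5.37 points, so the output gap is -1.74 × 5.37 = -9.3438%.
Actual GDP = 18512 × (1 - 9.3438/100) = 18512 × 0.906562 ≈ 16782 billion.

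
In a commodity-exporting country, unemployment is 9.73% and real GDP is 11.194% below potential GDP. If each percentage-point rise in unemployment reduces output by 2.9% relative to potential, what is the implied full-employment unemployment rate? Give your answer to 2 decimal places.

5.87%

From Okun's law, u - u* = -(output gap)/β = -(-11.194)/2.9 = 3.86 points.
So u* = 9.73 - 3.86 = 5.87%.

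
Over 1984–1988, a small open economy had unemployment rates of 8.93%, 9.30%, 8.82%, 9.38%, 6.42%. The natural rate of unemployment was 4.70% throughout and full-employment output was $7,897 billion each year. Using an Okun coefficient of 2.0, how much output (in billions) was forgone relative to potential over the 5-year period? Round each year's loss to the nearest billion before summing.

Year 1984: gap = -2.0 × (8.93 - 4.7) = -8.46%, loss ≈ 7897 × 8.46/100 ≈ 668.
Year 1985: gap = -2.0 × (9.3 - 4.7) = -9.2%, loss ≈ 7897 × 9.2/100 ≈ 727.
Year 1986: gap = -2.0 × (8.82 - 4.7) = -8.24%, loss ≈ 7897 × 8.24/100 ≈ 651.
Year 1987: gap = -2.0 × (9.38 - 4.7) = -9.36%, loss ≈ 7897 × 9.36/100 ≈ 739.
Year 1988: gap = -2.0 × (6.42 - 4.7) = -3.44%, loss ≈ 7897 × 3.44/100 ≈ 272.
Total lost output = 668 + 727 + 651 + 739 + 272 = 3057 billion.

$3,057 billion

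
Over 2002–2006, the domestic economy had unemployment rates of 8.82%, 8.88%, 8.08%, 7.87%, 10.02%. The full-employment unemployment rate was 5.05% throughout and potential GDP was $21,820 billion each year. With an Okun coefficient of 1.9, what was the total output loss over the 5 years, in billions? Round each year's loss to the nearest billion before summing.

$7,636 billion

Year 2002: gap = -1.9 × (8.82 - 5.05) = -7.163%, loss ≈ 21820 × 7.163/100 ≈ 1563.
Year 2003: gap = -1.9 × (8.88 - 5.05) = -7.277%, loss ≈ 21820 × 7.277/100 ≈ 1588.
Year 2004: gap = -1.9 × (8.08 - 5.05) = -5.757%, loss ≈ 21820 × 5.757/100 ≈ 1256.
Year 2005: gap = -1.9 × (7.87 - 5.05) = -5.358%, loss ≈ 21820 × 5.358/100 ≈ 1169.
Year 2006: gap = -1.9 × (10.02 - 5.05) = -9.443%, loss ≈ 21820 × 9.443/100 ≈ 2060.
Total lost output = 1563 + 1588 + 1256 + 1169 + 2060 = 7636 billion.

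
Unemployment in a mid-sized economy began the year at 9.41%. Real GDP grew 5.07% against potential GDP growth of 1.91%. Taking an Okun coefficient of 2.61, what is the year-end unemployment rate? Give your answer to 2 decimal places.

Growth-rate Okun's law: g_Y = g_Y* - β × Δu, so Δu = (g_Y* - g_Y)/β.
Δu = (1.91 - 5.07)/2.61 = -3.16/2.61 = -1.21 percentage points.
Year-end unemployment = 9.41 - 1.21 = 8.20%.

8.20%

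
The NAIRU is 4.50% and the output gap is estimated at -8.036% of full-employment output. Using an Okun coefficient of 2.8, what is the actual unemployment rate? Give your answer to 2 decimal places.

7.37%

From Okun's law, u - u* = -(output gap)/β = -(-8.036)/2.8 = 2.87 points.
So u = 4.5 + 2.87 = 7.37%.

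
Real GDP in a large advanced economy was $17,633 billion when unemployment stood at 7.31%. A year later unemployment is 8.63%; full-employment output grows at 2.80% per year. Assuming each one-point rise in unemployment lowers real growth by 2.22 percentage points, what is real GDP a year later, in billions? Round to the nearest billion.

Δu = 8.63 - 7.31 = 1.32 points.
Okun's law (growth form): g_Y = g_Y* - β × Δu = 2.80 - 2.22 × (1.32) = 2.8 - 2.9304 = -0.1304%.
Real GDP in the next year = 17633 × (1 - 0.1304/100) = 17633 × 0.998696 ≈ 17610 billion.

$17,610 billion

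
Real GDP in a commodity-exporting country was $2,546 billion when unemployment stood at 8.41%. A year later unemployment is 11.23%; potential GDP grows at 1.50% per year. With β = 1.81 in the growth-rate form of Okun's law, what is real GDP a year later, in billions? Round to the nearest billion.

Δu = 11.23 - 8.41 = 2.82 points.
Okun's law (growth form): g_Y = g_Y* - β × Δu = 1.50 - 1.81 × (2.82) = 1.5 - 5.1042 = -3.6042%.
Real GDP in the next year = 2546 × (1 - 3.6042/100) = 2546 × 0.963958 ≈ 2454 billion.

$2,454 billion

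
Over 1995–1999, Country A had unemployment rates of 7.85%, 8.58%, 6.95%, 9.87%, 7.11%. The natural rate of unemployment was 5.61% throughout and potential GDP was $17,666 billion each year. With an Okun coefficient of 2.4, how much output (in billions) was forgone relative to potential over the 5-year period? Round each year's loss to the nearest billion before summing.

$5,219 billion

Year 1995: gap = -2.4 × (7.85 - 5.61) = -5.376%, loss ≈ 17666 × 5.376/100 ≈ 950.
Year 1996: gap = -2.4 × (8.58 - 5.61) = -7.128%, loss ≈ 17666 × 7.128/100 ≈ 1259.
Year 1997: gap = -2.4 × (6.95 - 5.61) = -3.216%, loss ≈ 17666 × 3.216/100 ≈ 568.
Year 1998: gap = -2.4 × (9.87 - 5.61) = -10.224%, loss ≈ 17666 × 10.224/100 ≈ 1806.
Year 1999: gap = -2.4 × (7.11 - 5.61) = -3.6%, loss ≈ 17666 × 3.6/100 ≈ 636.
Total lost output = 950 + 1259 + 568 + 1806 + 636 = 5219 billion.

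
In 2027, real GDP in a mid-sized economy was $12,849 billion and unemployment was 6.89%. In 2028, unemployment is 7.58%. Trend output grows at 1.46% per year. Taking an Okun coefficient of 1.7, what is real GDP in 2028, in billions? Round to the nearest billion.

$12,886 billion

Δu = 7.58 - 6.89 = 0.69 points.
Okun's law (growth form): g_Y = g_Y* - β × Δu = 1.46 - 1.7 × (0.69) = 1.46 - 1.173 = 0.287%.
Real GDP in the next year = 12849 × (1 + 0.287/100) = 12849 × 1.00287 ≈ 12886 billion.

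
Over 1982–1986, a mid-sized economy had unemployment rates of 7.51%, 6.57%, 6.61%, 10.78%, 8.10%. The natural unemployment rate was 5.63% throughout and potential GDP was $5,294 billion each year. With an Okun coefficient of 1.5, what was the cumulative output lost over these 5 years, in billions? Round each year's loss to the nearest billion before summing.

Year 1982: gap = -1.5 × (7.51 - 5.63) = -2.82%, loss ≈ 5294 × 2.82/100 ≈ 149.
Year 1983: gap = -1.5 × (6.57 - 5.63) = -1.41%, loss ≈ 5294 × 1.41/100 ≈ 75.
Year 1984: gap = -1.5 × (6.61 - 5.63) = -1.47%, loss ≈ 5294 × 1.47/100 ≈ 78.
Year 1985: gap = -1.5 × (10.78 - 5.63) = -7.725%, loss ≈ 5294 × 7.725/100 ≈ 409.
Year 1986: gap = -1.5 × (8.1 - 5.63) = -3.705%, loss ≈ 5294 × 3.705/100 ≈ 196.
Total lost output = 149 + 75 + 78 + 409 + 196 = 907 billion.

$907 billion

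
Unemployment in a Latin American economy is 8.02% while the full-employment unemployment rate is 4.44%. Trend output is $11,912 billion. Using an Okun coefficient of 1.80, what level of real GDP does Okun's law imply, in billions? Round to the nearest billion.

Unemployment gap = 8.02 - 4.44 = 3.58 points, so the output gap is -1.8 × 3.58 = -6.444%.
Actual GDP = 11912 × (1 - 6.444/100) = 11912 × 0.93556 ≈ 11144 billion.

$11,144 billion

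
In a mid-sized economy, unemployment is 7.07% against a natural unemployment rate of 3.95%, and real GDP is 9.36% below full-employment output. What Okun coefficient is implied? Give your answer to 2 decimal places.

Okun's law: output gap = -β × (u - u*).
-9.36 = -β × (7.07 - 3.95) = -β × 3.12, so β = 9.36/3.12 = 3.00.

β ≈ 3.00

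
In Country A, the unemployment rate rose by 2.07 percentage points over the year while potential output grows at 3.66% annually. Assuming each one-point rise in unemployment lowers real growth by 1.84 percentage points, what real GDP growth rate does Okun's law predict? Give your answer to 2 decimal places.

Growth-rate Okun's law: g_Y = g_Y* - β × Δu.
g_Y = 3.66 - 1.84 × (2.07) = 3.66 - 3.8088 = -0.1488%, i.e. -0.15% to 2 d.p.

-0.15%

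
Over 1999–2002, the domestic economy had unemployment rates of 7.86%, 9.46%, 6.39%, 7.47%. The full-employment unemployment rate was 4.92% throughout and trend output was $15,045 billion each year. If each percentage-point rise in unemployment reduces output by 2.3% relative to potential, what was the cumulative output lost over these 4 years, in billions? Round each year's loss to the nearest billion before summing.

Year 1999: gap = -2.3 × (7.86 - 4.92) = -6.762%, loss ≈ 15045 × 6.762/100 ≈ 1017.
Year 2000: gap = -2.3 × (9.46 - 4.92) = -10.442%, loss ≈ 15045 × 10.442/100 ≈ 1571.
Year 2001: gap = -2.3 × (6.39 - 4.92) = -3.381%, loss ≈ 15045 × 3.381/100 ≈ 509.
Year 2002: gap = -2.3 × (7.47 - 4.92) = -5.865%, loss ≈ 15045 × 5.865/100 ≈ 882.
Total lost output = 1017 + 1571 + 509 + 882 = 3979 billion.

$3,979 billion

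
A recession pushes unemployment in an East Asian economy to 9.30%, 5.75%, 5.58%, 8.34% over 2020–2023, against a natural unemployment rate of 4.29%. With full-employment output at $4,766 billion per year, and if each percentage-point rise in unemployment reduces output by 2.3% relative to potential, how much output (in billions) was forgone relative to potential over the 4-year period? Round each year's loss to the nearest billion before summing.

Year 2020: gap = -2.3 × (9.3 - 4.29) = -11.523%, loss ≈ 4766 × 11.523/100 ≈ 549.
Year 2021: gap = -2.3 × (5.75 - 4.29) = -3.358%, loss ≈ 4766 × 3.358/100 ≈ 160.
Year 2022: gap = -2.3 × (5.58 - 4.29) = -2.967%, loss ≈ 4766 × 2.967/100 ≈ 141.
Year 2023: gap = -2.3 × (8.34 - 4.29) = -9.315%, loss ≈ 4766 × 9.315/100 ≈ 444.
Total lost output = 549 + 160 + 141 + 444 = 1294 billion.

$1,294 billion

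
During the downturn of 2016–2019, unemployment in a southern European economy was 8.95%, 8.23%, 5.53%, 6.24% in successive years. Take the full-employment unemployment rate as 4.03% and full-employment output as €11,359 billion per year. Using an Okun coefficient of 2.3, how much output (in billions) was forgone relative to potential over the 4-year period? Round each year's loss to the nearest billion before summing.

€3,351 billion

Year 2016: gap = -2.3 × (8.95 - 4.03) = -11.316%, loss ≈ 11359 × 11.316/100 ≈ 1285.
Year 2017: gap = -2.3 × (8.23 - 4.03) = -9.66%, loss ≈ 11359 × 9.66/100 ≈ 1097.
Year 2018: gap = -2.3 × (5.53 - 4.03) = -3.45%, loss ≈ 11359 × 3.45/100 ≈ 392.
Year 2019: gap = -2.3 × (6.24 - 4.03) = -5.083%, loss ≈ 11359 × 5.083/100 ≈ 577.
Total lost output = 1285 + 1097 + 392 + 577 = 3351 billion.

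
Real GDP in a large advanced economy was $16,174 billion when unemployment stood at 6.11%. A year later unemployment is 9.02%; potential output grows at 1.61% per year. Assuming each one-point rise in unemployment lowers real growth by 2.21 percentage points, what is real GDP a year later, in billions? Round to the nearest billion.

Δu = 9.02 - 6.11 = 2.91 points.
Okun's law (growth form): g_Y = g_Y* - β × Δu = 1.61 - 2.21 × (2.91) = 1.61 - 6.4311 = -4.8211%.
Real GDP in the next year = 16174 × (1 - 4.8211/100) = 16174 × 0.951789 ≈ 15394 billion.

$15,394 billion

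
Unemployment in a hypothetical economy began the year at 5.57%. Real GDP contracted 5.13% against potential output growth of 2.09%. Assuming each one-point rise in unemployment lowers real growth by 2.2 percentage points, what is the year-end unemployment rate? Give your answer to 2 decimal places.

8.85%

Growth-rate Okun's law: g_Y = g_Y* - β × Δu, so Δu = (g_Y* - g_Y)/β.
Δu = (2.09 + 5.13)/2.2 = 7.22/2.2 = 3.28 percentage points.
Year-end unemployment = 5.57 + 3.28 = 8.85%.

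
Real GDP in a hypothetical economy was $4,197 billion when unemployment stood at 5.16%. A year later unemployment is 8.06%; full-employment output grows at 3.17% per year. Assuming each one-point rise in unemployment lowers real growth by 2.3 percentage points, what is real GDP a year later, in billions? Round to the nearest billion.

$4,050 billion

Δu = 8.06 - 5.16 = 2.9 points.
Okun's law (growth form): g_Y = g_Y* - β × Δu = 3.17 - 2.3 × (2.90) = 3.17 - 6.67 = -3.5%.
Real GDP in the next year = 4197 × (1 - 3.5/100) = 4197 × 0.965 ≈ 4050 billion.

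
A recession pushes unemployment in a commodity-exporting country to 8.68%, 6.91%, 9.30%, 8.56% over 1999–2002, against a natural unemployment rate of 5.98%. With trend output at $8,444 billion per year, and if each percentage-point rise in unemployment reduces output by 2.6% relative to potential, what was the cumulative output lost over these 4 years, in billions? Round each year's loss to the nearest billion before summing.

$2,092 billion

Year 1999: gap = -2.6 × (8.68 - 5.98) = -7.02%, loss ≈ 8444 × 7.02/100 ≈ 593.
Year 2000: gap = -2.6 × (6.91 - 5.98) = -2.418%, loss ≈ 8444 × 2.418/100 ≈ 204.
Year 2001: gap = -2.6 × (9.3 - 5.98) = -8.632%, loss ≈ 8444 × 8.632/100 ≈ 729.
Year 2002: gap = -2.6 × (8.56 - 5.98) = -6.708%, loss ≈ 8444 × 6.708/100 ≈ 566.
Total lost output = 593 + 204 + 729 + 566 = 2092 billion.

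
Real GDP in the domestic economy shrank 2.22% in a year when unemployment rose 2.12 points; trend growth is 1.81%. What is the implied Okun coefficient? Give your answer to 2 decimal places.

β ≈ 1.90

Growth form: g_Y = g_Y* - β × Δu, so β = (g_Y* - g_Y)/Δu.
β = (1.81 + 2.22)/2.12 = 4.03/2.12 = 1.90.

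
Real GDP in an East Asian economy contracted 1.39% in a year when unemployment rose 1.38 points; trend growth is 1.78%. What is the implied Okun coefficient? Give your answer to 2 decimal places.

Growth form: g_Y = g_Y* - β × Δu, so β = (g_Y* - g_Y)/Δu.
β = (1.78 + 1.39)/1.38 = 3.17/1.38 = 2.30.

β ≈ 2.30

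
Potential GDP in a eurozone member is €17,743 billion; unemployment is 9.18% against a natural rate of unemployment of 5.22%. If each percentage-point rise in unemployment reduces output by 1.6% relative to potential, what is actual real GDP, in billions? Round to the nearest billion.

Unemployment gap = 9.18 - 5.22 = 3.96 points, so the output gap is -1.6 × 3.96 = -6.336%.
Actual GDP = 17743 × (1 - 6.336/100) = 17743 × 0.93664 ≈ 16619 billion.

€16,619 billion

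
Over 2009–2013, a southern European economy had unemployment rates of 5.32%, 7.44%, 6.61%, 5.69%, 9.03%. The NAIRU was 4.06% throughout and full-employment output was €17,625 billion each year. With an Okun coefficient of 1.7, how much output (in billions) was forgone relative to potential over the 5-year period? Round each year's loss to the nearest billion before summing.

€4,132 billion

Year 2009: gap = -1.7 × (5.32 - 4.06) = -2.142%, loss ≈ 17625 × 2.142/100 ≈ 378.
Year 2010: gap = -1.7 × (7.44 - 4.06) = -5.746%, loss ≈ 17625 × 5.746/100 ≈ 1013.
Year 2011: gap = -1.7 × (6.61 - 4.06) = -4.335%, loss ≈ 17625 × 4.335/100 ≈ 764.
Year 2012: gap = -1.7 × (5.69 - 4.06) = -2.771%, loss ≈ 17625 × 2.771/100 ≈ 488.
Year 2013: gap = -1.7 × (9.03 - 4.06) = -8.449%, loss ≈ 17625 × 8.449/100 ≈ 1489.
Total lost output = 378 + 1013 + 764 + 488 + 1489 = 4132 billion.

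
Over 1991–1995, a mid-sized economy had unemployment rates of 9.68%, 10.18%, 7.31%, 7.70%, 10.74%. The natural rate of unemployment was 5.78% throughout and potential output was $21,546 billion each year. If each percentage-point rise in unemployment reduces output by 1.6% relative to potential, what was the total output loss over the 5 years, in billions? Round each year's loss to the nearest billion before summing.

$5,760 billion

Year 1991: gap = -1.6 × (9.68 - 5.78) = -6.24%, loss ≈ 21546 × 6.24/100 ≈ 1344.
Year 1992: gap = -1.6 × (10.18 - 5.78) = -7.04%, loss ≈ 21546 × 7.04/100 ≈ 1517.
Year 1993: gap = -1.6 × (7.31 - 5.78) = -2.448%, loss ≈ 21546 × 2.448/100 ≈ 527.
Year 1994: gap = -1.6 × (7.7 - 5.78) = -3.072%, loss ≈ 21546 × 3.072/100 ≈ 662.
Year 1995: gap = -1.6 × (10.74 - 5.78) = -7.936%, loss ≈ 21546 × 7.936/100 ≈ 1710.
Total lost output = 1344 + 1517 + 527 + 662 + 1710 = 5760 billion.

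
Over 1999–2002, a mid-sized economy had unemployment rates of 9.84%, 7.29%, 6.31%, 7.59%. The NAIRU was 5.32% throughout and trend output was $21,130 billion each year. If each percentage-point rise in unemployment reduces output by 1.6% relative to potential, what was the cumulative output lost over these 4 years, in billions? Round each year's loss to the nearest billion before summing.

Year 1999: gap = -1.6 × (9.84 - 5.32) = -7.232%, loss ≈ 21130 × 7.232/100 ≈ 1528.
Year 2000: gap = -1.6 × (7.29 - 5.32) = -3.152%, loss ≈ 21130 × 3.152/100 ≈ 666.
Year 2001: gap = -1.6 × (6.31 - 5.32) = -1.584%, loss ≈ 21130 × 1.584/100 ≈ 335.
Year 2002: gap = -1.6 × (7.59 - 5.32) = -3.632%, loss ≈ 21130 × 3.632/100 ≈ 767.
Total lost output = 1528 + 666 + 335 + 767 = 3296 billion.

$3,296 billion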